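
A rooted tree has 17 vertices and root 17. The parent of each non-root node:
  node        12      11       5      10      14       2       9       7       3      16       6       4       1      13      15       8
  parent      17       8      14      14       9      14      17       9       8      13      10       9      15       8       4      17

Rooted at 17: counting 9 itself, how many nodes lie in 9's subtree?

10

9's subtree: {9, 4, 14, 7, 15, 2, 10, 5, 1, 6}, size 10.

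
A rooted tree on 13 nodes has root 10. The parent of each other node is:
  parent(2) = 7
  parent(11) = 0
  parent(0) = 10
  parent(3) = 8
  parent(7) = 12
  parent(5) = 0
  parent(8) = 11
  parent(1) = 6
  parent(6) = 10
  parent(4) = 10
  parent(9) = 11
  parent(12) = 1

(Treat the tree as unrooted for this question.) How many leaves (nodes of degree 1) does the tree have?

5

Exactly 5 nodes have a single neighbour: 2, 3, 4, 5, 9.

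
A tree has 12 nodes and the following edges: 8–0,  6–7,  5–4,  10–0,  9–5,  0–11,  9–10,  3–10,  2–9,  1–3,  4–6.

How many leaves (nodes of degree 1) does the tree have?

5

Degree-1 nodes: 1, 2, 7, 8, 11 — 5 of them.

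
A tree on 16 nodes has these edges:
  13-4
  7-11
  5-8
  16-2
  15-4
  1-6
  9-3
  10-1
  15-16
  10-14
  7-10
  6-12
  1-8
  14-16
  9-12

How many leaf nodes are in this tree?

Exactly 5 nodes have a single neighbour: 2, 3, 5, 11, 13.

5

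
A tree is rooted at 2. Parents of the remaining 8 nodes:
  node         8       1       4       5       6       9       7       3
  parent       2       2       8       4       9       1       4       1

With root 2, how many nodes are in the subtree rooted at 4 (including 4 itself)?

3

Descendants of 4 (including itself): 4, 5, 7. That's 3.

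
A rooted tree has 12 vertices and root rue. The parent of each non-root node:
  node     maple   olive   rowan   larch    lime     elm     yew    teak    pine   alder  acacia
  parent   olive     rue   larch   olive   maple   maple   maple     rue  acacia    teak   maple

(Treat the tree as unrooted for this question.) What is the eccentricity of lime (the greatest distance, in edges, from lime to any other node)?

5

Distances from lime peak at 5, attained at alder.
lime–maple–olive–rue–teak–alder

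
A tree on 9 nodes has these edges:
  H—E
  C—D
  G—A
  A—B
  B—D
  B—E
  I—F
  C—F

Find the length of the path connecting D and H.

3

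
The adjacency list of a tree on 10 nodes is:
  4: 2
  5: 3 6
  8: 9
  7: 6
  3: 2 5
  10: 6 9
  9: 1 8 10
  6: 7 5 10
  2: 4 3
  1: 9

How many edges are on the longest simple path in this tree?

A longest path is 4 - 2 - 3 - 5 - 6 - 10 - 9 - 8, with 7 edges.

7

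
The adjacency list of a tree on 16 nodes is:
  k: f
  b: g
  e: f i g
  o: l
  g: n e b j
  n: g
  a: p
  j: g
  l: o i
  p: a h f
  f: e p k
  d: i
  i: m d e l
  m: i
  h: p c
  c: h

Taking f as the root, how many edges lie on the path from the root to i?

2

Climbing from i to the root: i → e → f. That's 2 steps.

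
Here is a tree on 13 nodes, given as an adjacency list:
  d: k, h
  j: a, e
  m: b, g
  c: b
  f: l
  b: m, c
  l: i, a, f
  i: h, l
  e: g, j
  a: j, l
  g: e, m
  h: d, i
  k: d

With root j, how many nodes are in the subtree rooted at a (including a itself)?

a's subtree: {a, l, i, f, h, d, k}, size 7.

7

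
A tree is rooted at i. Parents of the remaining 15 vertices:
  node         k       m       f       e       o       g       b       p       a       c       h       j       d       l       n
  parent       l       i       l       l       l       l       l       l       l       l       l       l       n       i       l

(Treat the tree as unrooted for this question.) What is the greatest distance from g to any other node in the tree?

3

The node farthest from g is d (m also at distance 3), via g-l-n-d — 3 edges.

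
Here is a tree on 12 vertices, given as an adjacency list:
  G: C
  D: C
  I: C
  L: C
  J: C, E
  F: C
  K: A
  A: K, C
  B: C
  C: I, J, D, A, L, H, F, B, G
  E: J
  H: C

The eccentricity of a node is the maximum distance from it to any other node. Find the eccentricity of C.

2

Distances from C peak at 2, attained at K (E also at distance 2).
C–A–K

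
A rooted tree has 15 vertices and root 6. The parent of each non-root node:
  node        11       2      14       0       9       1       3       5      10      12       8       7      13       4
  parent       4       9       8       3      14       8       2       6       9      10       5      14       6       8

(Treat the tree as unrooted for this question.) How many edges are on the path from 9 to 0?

The path is 9–2–3–0, which has 3 edges.

3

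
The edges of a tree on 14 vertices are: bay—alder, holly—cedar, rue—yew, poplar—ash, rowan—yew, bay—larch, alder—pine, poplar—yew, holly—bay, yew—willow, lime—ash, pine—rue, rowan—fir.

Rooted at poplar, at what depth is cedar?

7

Climbing from cedar to the root: cedar → holly → bay → alder → pine → rue → yew → poplar. That's 7 steps.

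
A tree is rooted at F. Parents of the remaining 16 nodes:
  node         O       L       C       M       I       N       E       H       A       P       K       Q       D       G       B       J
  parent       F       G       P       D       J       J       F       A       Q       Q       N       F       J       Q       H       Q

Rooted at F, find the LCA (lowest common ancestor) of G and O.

F

G's ancestor chain is G, Q, F and O's is O, F; they first meet at F.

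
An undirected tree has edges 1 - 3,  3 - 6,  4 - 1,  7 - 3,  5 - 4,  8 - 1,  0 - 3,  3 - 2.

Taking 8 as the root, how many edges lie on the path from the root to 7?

3

Climbing from 7 to the root: 7 – 3 – 1 – 8. That's 3 steps.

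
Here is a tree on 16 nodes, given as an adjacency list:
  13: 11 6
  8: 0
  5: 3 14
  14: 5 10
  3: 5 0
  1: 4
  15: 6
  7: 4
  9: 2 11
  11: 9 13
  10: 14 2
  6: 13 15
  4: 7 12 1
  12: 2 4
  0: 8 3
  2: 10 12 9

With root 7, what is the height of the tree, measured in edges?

8 sits deepest: 7 → 4 → 12 → 2 → 10 → 14 → 5 → 3 → 0 → 8 — 9 edges from the root.

9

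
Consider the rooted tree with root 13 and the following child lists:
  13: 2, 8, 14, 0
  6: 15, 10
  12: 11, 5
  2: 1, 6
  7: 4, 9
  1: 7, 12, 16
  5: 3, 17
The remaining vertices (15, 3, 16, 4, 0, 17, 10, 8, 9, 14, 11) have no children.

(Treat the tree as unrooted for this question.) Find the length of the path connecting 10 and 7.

4

Walking from 10: 10–6–2–1–7. Length 4.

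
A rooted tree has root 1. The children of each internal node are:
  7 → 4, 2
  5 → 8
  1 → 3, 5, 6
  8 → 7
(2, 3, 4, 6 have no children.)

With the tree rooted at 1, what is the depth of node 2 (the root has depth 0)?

1 → 5 → 8 → 7 → 2 — 4 edges.

4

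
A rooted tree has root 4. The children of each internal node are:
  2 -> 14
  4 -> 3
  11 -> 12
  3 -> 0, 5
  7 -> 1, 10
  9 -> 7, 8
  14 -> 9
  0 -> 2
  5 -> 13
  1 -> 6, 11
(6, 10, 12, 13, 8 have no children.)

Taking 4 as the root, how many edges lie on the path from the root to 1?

7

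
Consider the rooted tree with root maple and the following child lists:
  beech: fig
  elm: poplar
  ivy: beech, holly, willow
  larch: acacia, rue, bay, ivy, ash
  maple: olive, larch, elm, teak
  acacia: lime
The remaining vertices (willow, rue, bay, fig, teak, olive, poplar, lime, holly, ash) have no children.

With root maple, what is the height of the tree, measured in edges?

4

fig sits deepest: maple → larch → ivy → beech → fig — 4 edges from the root.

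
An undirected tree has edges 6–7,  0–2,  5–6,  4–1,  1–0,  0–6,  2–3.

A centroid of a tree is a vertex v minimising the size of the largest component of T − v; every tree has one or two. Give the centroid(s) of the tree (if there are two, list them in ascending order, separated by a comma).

0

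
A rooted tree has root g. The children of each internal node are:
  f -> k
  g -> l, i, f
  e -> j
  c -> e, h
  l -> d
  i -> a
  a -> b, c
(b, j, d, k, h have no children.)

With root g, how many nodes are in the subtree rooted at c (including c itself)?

The subtree rooted at c contains: c, h, e, j — 4 nodes.

4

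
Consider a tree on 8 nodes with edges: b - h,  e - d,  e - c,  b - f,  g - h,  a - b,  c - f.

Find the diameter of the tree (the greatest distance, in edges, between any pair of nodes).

6

A longest path is g – h – b – f – c – e – d, with 6 edges.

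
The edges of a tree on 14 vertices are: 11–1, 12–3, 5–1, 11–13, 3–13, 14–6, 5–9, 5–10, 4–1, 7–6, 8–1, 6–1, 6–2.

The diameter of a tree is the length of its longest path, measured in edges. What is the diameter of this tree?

6

A longest path is 12–3–13–11–1–5–9, with 6 edges.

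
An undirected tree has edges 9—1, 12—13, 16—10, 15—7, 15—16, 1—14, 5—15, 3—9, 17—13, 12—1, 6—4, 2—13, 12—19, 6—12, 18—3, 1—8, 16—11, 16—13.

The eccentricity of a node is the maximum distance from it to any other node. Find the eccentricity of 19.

5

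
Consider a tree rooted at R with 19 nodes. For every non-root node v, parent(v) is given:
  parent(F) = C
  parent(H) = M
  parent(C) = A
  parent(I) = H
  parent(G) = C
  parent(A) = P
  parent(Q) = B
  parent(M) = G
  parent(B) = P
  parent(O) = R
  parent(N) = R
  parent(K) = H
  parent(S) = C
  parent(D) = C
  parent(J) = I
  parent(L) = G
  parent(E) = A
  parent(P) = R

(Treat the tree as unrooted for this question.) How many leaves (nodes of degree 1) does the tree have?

10

The leaves are D, E, F, J, K, L, N, O, Q, S.
That is 10 leaves.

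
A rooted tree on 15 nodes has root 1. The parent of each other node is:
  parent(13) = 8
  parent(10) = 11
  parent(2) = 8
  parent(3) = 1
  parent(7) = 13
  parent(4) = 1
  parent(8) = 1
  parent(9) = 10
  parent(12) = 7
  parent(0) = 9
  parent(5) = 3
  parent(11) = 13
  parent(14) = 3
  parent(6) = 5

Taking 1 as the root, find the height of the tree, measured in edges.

6

The longest root-to-leaf path is 1-8-13-11-10-9-0 (6 edges).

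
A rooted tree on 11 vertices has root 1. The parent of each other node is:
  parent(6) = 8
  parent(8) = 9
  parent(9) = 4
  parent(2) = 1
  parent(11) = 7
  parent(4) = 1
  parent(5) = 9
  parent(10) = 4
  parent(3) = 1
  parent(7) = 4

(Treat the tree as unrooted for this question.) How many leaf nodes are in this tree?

The leaves are 2, 3, 5, 6, 10, 11.
That is 6 leaves.

6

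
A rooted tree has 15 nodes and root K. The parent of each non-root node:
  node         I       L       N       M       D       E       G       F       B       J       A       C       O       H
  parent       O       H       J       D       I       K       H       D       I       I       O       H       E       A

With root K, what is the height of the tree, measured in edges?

The longest root-to-leaf path is K – E – O – I – D – M (5 edges).

5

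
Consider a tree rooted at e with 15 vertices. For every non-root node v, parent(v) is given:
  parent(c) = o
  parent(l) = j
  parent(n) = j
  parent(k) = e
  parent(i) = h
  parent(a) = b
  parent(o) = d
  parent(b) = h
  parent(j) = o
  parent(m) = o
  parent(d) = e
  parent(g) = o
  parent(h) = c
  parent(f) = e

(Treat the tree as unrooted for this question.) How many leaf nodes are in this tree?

The leaves are a, f, g, i, k, l, m, n.
That is 8 leaves.

8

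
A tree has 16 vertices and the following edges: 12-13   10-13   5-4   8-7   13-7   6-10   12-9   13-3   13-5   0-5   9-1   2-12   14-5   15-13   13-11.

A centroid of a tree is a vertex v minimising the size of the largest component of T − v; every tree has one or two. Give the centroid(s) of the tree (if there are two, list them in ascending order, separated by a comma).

13

If 13 is removed the pieces have sizes 4, 4, 2, 2, 1, 1, 1, all ≤ ⌊16/2⌋ = 8.
Every other node leaves some component of size > 8, so the centroid is unique.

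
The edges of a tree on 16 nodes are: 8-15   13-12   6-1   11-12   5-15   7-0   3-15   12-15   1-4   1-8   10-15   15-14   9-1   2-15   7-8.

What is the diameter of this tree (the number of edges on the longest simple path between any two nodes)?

Starting from 11, a farthest node is 0 at distance 5.
One longest path: 11-12-15-8-7-0.
So the diameter is 5.

5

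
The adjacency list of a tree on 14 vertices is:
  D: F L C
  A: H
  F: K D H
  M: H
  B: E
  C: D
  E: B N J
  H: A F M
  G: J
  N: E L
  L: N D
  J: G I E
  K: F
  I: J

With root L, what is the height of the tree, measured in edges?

4

The longest root-to-leaf path is L → D → F → H → M (4 edges).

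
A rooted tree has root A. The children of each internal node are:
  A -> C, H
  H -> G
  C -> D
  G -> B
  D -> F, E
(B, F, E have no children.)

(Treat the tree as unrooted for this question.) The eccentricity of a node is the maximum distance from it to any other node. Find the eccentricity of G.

5

Distances from G peak at 5, attained at E (F also at distance 5).
G-H-A-C-D-E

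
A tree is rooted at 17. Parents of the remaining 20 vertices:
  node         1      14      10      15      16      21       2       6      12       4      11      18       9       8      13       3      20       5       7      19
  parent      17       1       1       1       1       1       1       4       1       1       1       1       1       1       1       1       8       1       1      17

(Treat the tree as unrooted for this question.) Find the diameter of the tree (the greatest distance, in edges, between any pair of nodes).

A longest path is 19–17–1–4–6, with 4 edges.

4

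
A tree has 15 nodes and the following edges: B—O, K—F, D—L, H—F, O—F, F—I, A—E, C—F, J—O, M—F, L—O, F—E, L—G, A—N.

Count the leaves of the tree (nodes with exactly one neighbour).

10

Exactly 10 nodes have a single neighbour: B, C, D, G, H, I, J, K, M, N.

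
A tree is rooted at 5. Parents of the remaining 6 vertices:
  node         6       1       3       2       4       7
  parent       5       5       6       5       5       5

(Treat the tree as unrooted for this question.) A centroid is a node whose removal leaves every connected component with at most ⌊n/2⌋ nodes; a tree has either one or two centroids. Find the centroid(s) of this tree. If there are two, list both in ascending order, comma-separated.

5

Removing 5 splits the tree into components of sizes 2, 1, 1, 1, 1; the largest is 2 ≤ ⌊7/2⌋ = 3.
No neighbour of 5 does as well, so 5 is the unique centroid.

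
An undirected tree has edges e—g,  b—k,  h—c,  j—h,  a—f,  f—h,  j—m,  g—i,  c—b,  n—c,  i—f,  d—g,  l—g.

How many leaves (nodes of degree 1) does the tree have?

The leaves are a, d, e, k, l, m, n.
That is 7 leaves.

7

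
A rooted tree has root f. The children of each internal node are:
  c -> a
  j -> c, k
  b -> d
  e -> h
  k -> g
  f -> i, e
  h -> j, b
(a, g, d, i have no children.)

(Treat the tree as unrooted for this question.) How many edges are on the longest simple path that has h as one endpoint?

3

A farthest node from h is i (g, a also at distance 3).
The path h – e – f – i has 3 edges.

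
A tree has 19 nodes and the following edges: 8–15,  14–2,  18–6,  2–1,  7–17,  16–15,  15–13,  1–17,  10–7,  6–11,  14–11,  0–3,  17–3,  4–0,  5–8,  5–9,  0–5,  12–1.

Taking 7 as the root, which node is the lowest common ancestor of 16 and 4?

16's ancestor chain is 16, 15, 8, 5, 0, 3, 17, 7 and 4's is 4, 0, 3, 17, 7; they first meet at 0.

0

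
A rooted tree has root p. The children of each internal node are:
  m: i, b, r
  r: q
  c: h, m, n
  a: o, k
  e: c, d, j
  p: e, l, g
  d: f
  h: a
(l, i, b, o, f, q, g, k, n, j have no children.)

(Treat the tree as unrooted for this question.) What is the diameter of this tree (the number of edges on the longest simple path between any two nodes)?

Starting from g, a farthest node is q at distance 6.
One longest path: g - p - e - c - m - r - q.
So the diameter is 6.

6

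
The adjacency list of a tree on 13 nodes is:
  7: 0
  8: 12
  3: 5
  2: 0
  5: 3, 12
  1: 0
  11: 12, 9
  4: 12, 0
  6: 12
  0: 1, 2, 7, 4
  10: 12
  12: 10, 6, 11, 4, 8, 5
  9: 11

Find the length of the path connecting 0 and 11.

3

0–4–12–11: 3 edges.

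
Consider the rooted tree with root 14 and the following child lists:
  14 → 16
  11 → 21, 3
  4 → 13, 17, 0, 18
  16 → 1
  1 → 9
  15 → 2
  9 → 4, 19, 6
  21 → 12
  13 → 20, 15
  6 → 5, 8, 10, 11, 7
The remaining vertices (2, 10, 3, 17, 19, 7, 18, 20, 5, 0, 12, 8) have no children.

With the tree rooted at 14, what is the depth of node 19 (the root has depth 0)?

Path from 14 to 19: 14–16–1–9–19, which has 4 edges.

4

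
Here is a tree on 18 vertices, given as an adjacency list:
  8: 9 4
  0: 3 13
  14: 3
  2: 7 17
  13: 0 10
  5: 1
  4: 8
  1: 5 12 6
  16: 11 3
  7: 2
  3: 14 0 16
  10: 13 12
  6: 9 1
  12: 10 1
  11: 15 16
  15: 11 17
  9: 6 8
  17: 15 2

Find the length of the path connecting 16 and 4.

Walking from 16: 16 - 3 - 0 - 13 - 10 - 12 - 1 - 6 - 9 - 8 - 4. Length 10.

10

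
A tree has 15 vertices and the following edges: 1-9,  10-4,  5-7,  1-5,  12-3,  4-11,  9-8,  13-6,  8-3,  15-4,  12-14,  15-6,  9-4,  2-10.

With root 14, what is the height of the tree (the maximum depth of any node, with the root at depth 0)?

8

The longest root-to-leaf path is 14 – 12 – 3 – 8 – 9 – 4 – 15 – 6 – 13 (8 edges).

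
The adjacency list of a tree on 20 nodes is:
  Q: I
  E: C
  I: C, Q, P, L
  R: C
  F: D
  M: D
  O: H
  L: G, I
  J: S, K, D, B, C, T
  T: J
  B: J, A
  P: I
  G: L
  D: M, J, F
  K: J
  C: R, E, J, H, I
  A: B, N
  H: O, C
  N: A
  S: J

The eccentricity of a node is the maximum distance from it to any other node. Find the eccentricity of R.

5

A farthest node from R is N.
The path R-C-J-B-A-N has 5 edges.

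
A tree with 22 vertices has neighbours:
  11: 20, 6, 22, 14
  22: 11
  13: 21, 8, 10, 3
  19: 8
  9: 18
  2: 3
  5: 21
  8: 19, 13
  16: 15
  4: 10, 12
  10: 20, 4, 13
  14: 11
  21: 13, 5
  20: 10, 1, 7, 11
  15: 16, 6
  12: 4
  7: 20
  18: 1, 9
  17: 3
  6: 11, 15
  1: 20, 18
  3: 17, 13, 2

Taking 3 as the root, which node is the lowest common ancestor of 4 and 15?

10

4's ancestor chain is 4, 10, 13, 3 and 15's is 15, 6, 11, 20, 10, 13, 3; they first meet at 10.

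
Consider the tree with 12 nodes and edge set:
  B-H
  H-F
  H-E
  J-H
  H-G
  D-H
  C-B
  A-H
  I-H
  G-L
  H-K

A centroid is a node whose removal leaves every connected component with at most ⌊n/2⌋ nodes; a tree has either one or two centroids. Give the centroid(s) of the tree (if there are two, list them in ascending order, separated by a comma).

H

Removing H splits the tree into components of sizes 2, 2, 1, 1, 1, 1, 1, 1, 1; the largest is 2 ≤ ⌊12/2⌋ = 6.
Every other node leaves some component of size > 6, so the centroid is unique.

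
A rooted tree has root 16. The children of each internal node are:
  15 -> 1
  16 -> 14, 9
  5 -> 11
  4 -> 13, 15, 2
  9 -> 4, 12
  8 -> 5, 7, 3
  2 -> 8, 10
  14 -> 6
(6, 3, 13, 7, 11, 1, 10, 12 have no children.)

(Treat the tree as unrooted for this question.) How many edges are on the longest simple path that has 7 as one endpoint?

7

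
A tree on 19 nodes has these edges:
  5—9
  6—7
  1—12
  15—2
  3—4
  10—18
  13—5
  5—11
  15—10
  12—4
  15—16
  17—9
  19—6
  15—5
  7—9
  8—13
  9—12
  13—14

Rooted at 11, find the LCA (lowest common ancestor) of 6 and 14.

5

Ancestors of 6 (toward the root): 6, 7, 9, 5, 11.
Ancestors of 14: 14, 13, 5, 11.
The deepest node appearing in both lists is 5.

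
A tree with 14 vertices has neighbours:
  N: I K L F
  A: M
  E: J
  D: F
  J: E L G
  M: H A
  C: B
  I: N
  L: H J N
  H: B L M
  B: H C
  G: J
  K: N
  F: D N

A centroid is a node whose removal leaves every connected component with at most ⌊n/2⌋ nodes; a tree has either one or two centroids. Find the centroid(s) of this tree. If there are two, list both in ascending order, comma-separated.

L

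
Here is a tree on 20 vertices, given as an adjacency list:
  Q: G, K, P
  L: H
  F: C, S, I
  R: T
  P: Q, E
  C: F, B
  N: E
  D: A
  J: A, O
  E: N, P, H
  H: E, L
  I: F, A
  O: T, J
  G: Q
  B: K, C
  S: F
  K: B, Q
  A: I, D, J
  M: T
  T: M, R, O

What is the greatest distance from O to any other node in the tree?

The node farthest from O is L, via O–J–A–I–F–C–B–K–Q–P–E–H–L — 12 edges.

12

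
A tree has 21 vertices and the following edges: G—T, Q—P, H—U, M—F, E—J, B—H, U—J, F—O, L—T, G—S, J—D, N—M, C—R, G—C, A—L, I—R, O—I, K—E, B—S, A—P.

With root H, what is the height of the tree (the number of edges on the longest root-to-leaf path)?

10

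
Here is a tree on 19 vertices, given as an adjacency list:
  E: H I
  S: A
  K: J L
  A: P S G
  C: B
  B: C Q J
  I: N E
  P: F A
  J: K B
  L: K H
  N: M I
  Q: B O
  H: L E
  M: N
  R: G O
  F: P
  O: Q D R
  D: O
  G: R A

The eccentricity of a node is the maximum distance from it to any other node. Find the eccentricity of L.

10

A farthest node from L is F.
The path L–K–J–B–Q–O–R–G–A–P–F has 10 edges.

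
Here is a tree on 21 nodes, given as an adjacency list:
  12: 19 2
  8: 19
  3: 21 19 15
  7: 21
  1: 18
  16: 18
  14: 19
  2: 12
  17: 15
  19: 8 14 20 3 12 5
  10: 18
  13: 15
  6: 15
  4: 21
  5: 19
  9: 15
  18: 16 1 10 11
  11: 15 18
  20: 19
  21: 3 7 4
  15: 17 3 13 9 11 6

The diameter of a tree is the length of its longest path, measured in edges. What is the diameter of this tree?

7

Starting from 10, a farthest node is 2 at distance 7.
One longest path: 10-18-11-15-3-19-12-2.
So the diameter is 7.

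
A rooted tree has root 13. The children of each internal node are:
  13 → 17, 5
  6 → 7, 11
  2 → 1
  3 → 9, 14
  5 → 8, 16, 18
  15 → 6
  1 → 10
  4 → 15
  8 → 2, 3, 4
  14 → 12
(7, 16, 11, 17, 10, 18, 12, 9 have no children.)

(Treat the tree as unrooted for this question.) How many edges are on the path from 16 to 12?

The path is 16 – 5 – 8 – 3 – 14 – 12, which has 5 edges.

5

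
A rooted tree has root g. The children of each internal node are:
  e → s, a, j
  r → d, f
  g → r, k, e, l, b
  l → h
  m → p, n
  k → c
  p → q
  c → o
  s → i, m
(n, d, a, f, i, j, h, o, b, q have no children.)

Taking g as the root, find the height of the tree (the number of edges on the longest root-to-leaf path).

5

A deepest node is q, reached by g-e-s-m-p-q.
That path has 5 edges, so the height is 5.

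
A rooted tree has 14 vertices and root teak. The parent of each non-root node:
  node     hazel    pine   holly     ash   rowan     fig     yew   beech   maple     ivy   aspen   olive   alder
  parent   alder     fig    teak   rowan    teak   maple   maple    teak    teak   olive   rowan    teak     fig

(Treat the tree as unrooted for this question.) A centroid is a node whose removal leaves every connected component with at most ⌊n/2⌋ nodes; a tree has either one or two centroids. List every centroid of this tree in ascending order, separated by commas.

If teak is removed the pieces have sizes 6, 3, 2, 1, 1, all ≤ ⌊14/2⌋ = 7.
Every other node leaves some component of size > 7, so the centroid is unique.

teak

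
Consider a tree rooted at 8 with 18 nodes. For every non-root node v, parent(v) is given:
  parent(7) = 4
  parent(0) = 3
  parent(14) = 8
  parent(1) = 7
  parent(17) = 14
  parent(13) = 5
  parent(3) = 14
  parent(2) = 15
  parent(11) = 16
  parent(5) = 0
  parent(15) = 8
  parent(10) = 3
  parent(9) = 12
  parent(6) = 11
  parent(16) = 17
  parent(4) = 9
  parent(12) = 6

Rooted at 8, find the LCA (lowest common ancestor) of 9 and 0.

14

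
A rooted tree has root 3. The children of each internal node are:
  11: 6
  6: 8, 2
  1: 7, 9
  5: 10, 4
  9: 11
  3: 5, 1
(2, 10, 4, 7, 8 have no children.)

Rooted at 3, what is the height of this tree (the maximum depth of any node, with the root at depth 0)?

5

The longest root-to-leaf path is 3–1–9–11–6–8 (5 edges).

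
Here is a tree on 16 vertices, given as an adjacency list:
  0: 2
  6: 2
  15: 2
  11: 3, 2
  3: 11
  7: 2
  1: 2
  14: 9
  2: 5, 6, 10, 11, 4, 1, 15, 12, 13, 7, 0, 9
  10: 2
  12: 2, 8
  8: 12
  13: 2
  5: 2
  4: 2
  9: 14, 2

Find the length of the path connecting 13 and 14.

The path is 13–2–9–14, which has 3 edges.

3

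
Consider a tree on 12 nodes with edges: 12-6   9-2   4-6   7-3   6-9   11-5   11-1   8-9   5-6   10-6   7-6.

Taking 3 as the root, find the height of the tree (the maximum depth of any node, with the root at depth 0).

5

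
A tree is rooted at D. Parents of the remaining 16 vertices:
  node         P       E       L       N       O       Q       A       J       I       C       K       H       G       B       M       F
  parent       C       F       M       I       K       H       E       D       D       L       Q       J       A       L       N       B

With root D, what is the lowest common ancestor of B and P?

B's ancestor chain is B, L, M, N, I, D and P's is P, C, L, M, N, I, D; they first meet at L.

L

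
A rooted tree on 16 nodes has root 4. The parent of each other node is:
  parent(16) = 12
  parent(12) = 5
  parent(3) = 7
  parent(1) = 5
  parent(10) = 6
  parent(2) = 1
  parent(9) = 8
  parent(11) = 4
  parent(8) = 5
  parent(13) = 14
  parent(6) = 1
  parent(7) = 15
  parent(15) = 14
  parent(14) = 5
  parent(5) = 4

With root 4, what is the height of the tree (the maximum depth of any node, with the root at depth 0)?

5

A deepest node is 3, reached by 4 → 5 → 14 → 15 → 7 → 3.
That path has 5 edges, so the height is 5.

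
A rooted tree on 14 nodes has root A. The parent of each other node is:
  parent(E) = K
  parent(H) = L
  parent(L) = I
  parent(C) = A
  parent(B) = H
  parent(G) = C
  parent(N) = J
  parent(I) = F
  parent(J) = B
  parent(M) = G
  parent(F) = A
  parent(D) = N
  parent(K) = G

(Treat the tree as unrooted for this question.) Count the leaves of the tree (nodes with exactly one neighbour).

Exactly 3 nodes have a single neighbour: D, E, M.

3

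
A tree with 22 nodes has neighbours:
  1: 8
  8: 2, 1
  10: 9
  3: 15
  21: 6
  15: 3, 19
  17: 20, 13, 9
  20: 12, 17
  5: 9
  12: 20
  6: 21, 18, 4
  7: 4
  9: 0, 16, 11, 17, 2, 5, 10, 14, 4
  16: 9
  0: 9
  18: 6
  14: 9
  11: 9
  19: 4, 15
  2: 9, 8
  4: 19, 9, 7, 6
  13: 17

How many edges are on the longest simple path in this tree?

7

A longest path is 1-8-2-9-4-19-15-3, with 7 edges.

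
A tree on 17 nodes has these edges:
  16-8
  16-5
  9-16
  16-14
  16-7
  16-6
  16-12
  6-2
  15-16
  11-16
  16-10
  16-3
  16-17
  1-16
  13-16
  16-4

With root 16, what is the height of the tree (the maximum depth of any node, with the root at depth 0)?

2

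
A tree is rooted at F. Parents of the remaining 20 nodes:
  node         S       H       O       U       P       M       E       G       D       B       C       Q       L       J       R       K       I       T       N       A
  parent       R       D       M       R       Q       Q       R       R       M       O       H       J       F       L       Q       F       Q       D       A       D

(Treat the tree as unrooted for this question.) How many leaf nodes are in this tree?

Exactly 11 nodes have a single neighbour: B, C, E, G, I, K, N, P, S, T, U.

11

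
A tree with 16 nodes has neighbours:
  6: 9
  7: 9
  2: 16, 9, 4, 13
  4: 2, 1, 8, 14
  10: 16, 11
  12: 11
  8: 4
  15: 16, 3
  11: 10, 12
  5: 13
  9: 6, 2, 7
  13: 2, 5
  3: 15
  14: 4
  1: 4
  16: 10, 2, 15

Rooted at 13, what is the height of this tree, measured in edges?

The longest root-to-leaf path is 13 – 2 – 16 – 10 – 11 – 12 (5 edges).

5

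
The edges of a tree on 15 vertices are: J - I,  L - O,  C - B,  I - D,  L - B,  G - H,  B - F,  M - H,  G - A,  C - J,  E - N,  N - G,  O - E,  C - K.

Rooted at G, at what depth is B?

Climbing from B to the root: B – L – O – E – N – G. That's 5 steps.

5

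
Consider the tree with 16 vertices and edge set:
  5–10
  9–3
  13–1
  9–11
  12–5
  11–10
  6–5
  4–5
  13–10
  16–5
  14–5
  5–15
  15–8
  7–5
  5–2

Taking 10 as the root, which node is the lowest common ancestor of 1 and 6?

10

1's ancestor chain is 1, 13, 10 and 6's is 6, 5, 10; they first meet at 10.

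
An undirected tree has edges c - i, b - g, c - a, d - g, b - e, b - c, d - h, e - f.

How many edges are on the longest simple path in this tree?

Starting from h, a farthest node is a at distance 5.
One longest path: h–d–g–b–c–a.
So the diameter is 5.

5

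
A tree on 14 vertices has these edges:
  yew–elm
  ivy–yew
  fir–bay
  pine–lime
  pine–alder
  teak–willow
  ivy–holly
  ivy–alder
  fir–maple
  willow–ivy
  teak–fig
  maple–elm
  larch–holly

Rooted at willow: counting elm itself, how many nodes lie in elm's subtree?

Descendants of elm (including itself): elm, maple, fir, bay. That's 4.

4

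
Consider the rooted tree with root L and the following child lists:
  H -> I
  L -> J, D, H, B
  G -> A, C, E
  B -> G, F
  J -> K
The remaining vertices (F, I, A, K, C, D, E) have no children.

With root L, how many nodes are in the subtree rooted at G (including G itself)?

The subtree rooted at G contains: G, E, A, C — 4 nodes.

4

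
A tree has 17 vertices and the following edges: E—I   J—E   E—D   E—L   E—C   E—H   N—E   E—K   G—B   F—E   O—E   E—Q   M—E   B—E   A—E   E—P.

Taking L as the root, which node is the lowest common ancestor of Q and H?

Path Q→root: Q E L; path H→root: H E L.
First common node: E.

E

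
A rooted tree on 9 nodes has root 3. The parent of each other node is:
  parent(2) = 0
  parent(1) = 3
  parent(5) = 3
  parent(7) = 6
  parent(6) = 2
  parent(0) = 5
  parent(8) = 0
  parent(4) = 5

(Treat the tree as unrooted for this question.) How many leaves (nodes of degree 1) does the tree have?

Degree-1 nodes: 1, 4, 7, 8 — 4 of them.

4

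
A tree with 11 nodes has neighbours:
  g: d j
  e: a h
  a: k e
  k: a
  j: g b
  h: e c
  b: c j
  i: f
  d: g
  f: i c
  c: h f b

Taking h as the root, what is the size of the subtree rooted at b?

4

Descendants of b (including itself): b, j, g, d. That's 4.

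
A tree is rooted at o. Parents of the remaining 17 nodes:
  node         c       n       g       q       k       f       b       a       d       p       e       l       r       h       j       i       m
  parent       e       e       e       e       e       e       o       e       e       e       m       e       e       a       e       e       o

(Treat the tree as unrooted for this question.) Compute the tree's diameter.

5

Starting from b, a farthest node is h at distance 5.
One longest path: b-o-m-e-a-h.
So the diameter is 5.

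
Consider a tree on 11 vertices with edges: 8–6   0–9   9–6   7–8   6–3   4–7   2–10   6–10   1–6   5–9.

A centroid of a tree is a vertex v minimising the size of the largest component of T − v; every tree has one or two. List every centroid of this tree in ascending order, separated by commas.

6

Delete 6: the remaining components have sizes 3, 3, 2, 1, 1. Max 3 ≤ 5, so 6 is a centroid.
Every other node leaves some component of size > 5, so the centroid is unique.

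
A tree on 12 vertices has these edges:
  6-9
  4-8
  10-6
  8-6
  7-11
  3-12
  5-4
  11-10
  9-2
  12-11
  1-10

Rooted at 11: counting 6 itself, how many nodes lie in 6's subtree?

The subtree rooted at 6 contains: 6, 9, 8, 2, 4, 5 — 6 nodes.

6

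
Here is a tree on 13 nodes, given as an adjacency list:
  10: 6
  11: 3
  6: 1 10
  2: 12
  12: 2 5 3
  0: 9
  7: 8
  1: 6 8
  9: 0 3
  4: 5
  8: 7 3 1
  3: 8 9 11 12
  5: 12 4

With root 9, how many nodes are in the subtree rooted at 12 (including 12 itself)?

Descendants of 12 (including itself): 12, 5, 2, 4. That's 4.

4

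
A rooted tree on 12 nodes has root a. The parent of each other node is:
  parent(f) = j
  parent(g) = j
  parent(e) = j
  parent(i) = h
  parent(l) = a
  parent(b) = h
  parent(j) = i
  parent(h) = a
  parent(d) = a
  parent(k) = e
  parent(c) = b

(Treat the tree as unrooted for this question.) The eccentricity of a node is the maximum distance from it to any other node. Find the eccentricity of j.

4

A farthest node from j is c (l, d also at distance 4).
The path j–i–h–b–c has 4 edges.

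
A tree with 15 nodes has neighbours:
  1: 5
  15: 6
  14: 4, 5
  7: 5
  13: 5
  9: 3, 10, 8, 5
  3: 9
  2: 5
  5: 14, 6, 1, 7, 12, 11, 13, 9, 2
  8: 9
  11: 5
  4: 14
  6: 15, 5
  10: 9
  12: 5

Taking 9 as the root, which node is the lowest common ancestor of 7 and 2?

Path 7→root: 7 5 9; path 2→root: 2 5 9.
First common node: 5.

5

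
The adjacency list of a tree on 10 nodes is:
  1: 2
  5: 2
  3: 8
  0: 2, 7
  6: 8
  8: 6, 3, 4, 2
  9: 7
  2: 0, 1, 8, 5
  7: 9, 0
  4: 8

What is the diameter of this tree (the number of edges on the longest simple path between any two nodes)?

5

Starting from 9, a farthest node is 3 at distance 5.
One longest path: 9 - 7 - 0 - 2 - 8 - 3.
So the diameter is 5.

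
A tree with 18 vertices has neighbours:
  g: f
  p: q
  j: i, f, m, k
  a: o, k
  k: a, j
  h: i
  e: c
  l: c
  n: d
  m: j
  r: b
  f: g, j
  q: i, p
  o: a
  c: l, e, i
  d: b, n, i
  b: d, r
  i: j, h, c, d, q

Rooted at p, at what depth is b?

4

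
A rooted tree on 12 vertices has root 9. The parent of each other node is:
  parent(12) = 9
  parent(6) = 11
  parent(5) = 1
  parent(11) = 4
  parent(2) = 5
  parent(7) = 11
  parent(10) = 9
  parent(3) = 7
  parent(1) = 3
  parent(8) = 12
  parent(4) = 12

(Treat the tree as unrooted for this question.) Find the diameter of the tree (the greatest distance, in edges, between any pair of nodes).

A longest path is 10–9–12–4–11–7–3–1–5–2, with 9 edges.

9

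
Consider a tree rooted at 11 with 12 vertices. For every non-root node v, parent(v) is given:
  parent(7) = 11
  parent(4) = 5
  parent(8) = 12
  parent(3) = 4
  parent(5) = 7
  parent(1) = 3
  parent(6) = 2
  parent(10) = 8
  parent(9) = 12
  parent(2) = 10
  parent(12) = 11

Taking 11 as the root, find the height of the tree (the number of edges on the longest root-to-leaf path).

5

The longest root-to-leaf path is 11 → 12 → 8 → 10 → 2 → 6 (5 edges).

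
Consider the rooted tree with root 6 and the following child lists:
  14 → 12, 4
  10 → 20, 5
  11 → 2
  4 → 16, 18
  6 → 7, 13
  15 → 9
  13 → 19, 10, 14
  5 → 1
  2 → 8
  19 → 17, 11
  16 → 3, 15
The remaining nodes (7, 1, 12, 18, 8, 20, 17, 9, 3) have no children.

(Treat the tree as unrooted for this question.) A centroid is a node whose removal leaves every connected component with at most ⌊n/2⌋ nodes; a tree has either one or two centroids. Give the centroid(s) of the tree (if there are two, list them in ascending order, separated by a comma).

13

Removing 13 splits the tree into components of sizes 8, 5, 4, 2; the largest is 8 ≤ ⌊20/2⌋ = 10.
No neighbour of 13 does as well, so 13 is the unique centroid.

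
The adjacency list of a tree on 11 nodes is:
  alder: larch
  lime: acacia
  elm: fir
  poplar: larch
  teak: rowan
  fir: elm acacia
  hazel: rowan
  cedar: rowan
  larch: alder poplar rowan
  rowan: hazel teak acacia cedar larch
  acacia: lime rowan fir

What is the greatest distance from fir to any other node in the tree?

4

The node farthest from fir is alder (poplar also at distance 4), via fir – acacia – rowan – larch – alder — 4 edges.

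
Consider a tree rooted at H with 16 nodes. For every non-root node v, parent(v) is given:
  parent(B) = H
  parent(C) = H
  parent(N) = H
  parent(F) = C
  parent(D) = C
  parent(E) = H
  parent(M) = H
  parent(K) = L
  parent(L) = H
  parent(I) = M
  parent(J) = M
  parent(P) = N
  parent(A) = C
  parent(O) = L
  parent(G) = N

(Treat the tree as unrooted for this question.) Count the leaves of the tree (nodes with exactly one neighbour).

Degree-1 nodes: A, B, D, E, F, G, I, J, K, O, P — 11 of them.

11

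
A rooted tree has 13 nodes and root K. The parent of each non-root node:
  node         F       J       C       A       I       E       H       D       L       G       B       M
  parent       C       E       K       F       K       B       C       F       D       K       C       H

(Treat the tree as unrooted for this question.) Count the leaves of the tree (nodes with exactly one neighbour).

6

The leaves are A, G, I, J, L, M.
That is 6 leaves.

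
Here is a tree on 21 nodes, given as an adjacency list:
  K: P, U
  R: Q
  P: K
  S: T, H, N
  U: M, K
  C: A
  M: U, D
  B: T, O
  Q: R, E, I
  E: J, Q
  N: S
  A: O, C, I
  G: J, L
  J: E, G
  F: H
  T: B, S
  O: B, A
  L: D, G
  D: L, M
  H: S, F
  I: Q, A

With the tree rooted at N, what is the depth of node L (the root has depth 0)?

Path from N to L: N–S–T–B–O–A–I–Q–E–J–G–L, which has 11 edges.

11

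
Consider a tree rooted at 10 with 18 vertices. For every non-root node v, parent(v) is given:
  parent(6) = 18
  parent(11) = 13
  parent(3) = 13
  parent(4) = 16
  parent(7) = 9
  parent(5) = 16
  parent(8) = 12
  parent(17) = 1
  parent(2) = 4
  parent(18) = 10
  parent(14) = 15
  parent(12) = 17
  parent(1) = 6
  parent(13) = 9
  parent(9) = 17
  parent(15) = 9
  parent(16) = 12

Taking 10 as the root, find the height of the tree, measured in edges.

2 sits deepest: 10 – 18 – 6 – 1 – 17 – 12 – 16 – 4 – 2 — 8 edges from the root.

8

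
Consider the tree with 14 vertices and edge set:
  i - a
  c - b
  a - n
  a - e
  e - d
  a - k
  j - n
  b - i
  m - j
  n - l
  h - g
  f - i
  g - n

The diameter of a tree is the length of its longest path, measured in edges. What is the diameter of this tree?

6

BFS from h reaches c last, at distance 6; BFS from c confirms no node is farther.
Path: h - g - n - a - i - b - c.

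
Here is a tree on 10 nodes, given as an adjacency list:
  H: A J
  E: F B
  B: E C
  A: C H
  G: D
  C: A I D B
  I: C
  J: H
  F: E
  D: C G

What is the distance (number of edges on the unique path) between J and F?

6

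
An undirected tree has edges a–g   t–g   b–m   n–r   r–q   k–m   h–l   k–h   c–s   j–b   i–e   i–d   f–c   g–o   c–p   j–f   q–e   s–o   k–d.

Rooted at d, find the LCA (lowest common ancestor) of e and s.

d

Path e→root: e i d; path s→root: s c f j b m k d.
First common node: d.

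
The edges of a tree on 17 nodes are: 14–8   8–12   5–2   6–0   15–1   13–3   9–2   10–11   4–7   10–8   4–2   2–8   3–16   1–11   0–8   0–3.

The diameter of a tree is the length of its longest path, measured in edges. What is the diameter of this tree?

Starting from 15, a farthest node is 16 at distance 7.
One longest path: 15–1–11–10–8–0–3–16.
So the diameter is 7.

7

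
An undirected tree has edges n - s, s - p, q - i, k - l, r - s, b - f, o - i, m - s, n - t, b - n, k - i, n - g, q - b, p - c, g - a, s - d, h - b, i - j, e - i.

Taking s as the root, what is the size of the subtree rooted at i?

6

Descendants of i (including itself): i, k, o, j, e, l. That's 6.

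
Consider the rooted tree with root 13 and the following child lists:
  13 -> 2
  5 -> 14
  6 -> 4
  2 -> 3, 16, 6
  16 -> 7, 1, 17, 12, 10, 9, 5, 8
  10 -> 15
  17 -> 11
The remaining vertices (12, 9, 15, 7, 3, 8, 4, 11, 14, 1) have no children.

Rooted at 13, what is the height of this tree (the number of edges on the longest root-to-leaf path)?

4

14 sits deepest: 13 – 2 – 16 – 5 – 14 — 4 edges from the root.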